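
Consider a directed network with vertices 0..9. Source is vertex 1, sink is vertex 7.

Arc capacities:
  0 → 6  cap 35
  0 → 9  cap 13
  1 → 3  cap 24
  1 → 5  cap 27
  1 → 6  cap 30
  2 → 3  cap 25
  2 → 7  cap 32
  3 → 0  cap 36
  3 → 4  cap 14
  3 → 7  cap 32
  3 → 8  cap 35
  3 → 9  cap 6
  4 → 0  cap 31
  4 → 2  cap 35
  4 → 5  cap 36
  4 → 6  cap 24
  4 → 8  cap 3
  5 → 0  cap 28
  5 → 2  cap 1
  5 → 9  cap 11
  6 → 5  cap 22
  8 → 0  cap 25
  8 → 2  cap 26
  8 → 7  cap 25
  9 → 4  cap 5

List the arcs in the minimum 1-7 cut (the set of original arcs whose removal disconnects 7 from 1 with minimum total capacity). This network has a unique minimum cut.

augment #1: 1→3→7 push 24
augment #2: 1→5→2→7 push 1
augment #3: 1→5→9→4→2→7 push 5
max flow = 30; residual-reachable set from 1 gives S-side
cut edges (S→T): {(1,3), (5,2), (9,4)} total cap 30

Min-cut arcs: {(1,3), (5,2), (9,4)} (total capacity 30)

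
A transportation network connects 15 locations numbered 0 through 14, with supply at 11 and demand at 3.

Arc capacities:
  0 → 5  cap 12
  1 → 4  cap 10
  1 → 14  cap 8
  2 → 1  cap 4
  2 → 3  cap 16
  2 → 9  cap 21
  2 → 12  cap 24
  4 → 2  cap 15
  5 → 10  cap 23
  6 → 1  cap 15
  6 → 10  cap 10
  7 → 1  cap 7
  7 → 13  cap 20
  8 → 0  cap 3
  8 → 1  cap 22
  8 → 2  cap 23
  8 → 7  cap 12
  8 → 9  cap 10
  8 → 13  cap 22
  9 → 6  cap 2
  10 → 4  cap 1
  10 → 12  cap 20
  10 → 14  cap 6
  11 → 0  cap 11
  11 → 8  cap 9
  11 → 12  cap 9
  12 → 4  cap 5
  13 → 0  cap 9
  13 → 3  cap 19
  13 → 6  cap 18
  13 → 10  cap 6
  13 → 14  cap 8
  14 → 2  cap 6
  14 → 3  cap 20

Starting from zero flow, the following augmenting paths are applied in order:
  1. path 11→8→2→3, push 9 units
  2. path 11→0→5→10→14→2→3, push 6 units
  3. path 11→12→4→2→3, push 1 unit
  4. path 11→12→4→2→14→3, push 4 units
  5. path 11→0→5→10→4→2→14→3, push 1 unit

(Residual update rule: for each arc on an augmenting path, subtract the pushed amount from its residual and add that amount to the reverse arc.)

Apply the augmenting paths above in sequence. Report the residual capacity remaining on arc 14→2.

after path 1 (11→8→2→3, push 9): res(14,2)=6
after path 2 (11→0→5→10→14→2→3, push 6): res(14,2)=0
after path 3 (11→12→4→2→3, push 1): res(14,2)=0
after path 4 (11→12→4→2→14→3, push 4): res(14,2)=4
after path 5 (11→0→5→10→4→2→14→3, push 1): res(14,2)=5

Residual capacity of (14,2): 5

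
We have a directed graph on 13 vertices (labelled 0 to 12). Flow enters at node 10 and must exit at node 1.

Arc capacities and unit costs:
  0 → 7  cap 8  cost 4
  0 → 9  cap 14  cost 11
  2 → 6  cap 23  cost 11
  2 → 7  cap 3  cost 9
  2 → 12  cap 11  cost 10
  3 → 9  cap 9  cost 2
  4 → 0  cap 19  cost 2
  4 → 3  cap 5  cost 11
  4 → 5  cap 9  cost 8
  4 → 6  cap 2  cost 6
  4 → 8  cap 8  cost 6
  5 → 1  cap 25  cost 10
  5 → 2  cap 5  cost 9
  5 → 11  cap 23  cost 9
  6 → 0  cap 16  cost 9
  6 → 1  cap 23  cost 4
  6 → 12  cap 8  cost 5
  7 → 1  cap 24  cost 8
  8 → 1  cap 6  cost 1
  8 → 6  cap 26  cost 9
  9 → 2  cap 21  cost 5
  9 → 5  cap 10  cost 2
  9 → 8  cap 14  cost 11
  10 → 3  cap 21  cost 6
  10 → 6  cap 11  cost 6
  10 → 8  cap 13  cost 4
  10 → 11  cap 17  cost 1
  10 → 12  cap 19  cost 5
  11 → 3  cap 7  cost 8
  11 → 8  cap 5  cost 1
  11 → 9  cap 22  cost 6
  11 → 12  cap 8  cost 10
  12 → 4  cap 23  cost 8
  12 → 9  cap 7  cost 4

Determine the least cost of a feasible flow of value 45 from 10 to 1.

shortest-cost path #1: 10→11→8→1 push 5 @ unit cost 3 (adds 15)
shortest-cost path #2: 10→8→1 push 1 @ unit cost 5 (adds 5)
shortest-cost path #3: 10→6→1 push 11 @ unit cost 10 (adds 110)
shortest-cost path #4: 10→8→6→1 push 12 @ unit cost 17 (adds 204)
shortest-cost path #5: 10→11→9→5→1 push 10 @ unit cost 19 (adds 190)
shortest-cost path #6: 10→12→4→0→7→1 push 6 @ unit cost 27 (adds 162)
total cost = 686

Minimum cost for 45 units: 686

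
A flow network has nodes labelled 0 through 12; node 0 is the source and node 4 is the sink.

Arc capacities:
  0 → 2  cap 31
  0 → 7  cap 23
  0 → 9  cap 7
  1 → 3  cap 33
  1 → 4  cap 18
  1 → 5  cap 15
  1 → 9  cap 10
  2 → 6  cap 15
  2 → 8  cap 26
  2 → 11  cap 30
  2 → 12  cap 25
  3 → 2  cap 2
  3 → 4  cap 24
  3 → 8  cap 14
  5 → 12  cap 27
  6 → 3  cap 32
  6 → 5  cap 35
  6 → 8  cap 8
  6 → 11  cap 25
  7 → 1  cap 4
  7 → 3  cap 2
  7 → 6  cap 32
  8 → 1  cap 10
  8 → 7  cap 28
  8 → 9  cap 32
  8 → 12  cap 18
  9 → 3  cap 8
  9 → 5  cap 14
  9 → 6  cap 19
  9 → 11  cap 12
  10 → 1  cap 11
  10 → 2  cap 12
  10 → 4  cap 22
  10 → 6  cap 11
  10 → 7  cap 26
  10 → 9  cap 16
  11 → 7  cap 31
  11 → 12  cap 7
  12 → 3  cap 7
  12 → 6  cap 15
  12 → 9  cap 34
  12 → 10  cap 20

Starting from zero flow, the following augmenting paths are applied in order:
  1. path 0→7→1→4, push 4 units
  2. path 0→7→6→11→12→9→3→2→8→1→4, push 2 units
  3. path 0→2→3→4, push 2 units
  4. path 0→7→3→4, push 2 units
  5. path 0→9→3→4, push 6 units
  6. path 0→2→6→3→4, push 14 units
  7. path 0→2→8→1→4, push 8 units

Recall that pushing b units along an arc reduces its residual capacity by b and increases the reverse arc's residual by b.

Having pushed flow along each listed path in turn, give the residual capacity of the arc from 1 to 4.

Residual capacity of (1,4): 4

after path 1 (0→7→1→4, push 4): res(1,4)=14
after path 2 (0→7→6→11→12→9→3→2→8→1→4, push 2): res(1,4)=12
after path 3 (0→2→3→4, push 2): res(1,4)=12
after path 4 (0→7→3→4, push 2): res(1,4)=12
after path 5 (0→9→3→4, push 6): res(1,4)=12
after path 6 (0→2→6→3→4, push 14): res(1,4)=12
after path 7 (0→2→8→1→4, push 8): res(1,4)=4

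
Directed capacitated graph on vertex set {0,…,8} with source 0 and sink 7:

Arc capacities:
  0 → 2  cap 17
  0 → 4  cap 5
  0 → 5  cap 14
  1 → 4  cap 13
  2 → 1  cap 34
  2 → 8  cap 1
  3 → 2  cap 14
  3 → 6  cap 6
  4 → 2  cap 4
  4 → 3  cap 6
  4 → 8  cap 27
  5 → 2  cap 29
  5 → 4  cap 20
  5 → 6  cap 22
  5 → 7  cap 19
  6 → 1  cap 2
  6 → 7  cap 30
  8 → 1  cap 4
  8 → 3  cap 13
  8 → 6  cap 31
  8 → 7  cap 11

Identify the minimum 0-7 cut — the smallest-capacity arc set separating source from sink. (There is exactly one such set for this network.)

Min-cut arcs: {(0,4), (0,5), (1,4), (2,8)} (total capacity 33)

augment #1: 0→5→7 push 14
augment #2: 0→2→8→7 push 1
augment #3: 0→4→8→7 push 5
augment #4: 0→2→1→4→8→7 push 5
augment #5: 0→2→1→4→3→6→7 push 6
augment #6: 0→2→1→4→8→6→7 push 2
max flow = 33; residual-reachable set from 0 gives S-side
cut edges (S→T): {(0,4), (0,5), (1,4), (2,8)} total cap 33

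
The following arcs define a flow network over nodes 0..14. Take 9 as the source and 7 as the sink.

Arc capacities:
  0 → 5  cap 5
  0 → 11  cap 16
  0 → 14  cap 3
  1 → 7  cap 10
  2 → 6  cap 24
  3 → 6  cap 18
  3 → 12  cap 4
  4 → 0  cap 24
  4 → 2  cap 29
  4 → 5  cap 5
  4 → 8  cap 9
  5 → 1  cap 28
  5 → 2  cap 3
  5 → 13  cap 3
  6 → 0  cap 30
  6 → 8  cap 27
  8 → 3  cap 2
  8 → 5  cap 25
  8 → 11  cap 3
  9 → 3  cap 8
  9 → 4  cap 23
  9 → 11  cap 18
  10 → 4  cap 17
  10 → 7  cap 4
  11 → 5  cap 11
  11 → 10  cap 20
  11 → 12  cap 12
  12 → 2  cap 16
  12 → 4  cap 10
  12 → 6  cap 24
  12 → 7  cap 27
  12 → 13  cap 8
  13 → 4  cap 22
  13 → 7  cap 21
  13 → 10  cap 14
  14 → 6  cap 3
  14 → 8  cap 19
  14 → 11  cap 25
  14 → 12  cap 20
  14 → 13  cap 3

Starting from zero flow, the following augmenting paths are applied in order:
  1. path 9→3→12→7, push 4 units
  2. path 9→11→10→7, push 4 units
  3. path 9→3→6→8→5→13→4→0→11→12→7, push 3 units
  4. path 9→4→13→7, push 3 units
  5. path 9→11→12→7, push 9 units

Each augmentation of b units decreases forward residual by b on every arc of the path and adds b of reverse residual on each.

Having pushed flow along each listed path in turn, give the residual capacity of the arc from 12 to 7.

Residual capacity of (12,7): 11

after path 1 (9→3→12→7, push 4): res(12,7)=23
after path 2 (9→11→10→7, push 4): res(12,7)=23
after path 3 (9→3→6→8→5→13→4→0→11→12→7, push 3): res(12,7)=20
after path 4 (9→4→13→7, push 3): res(12,7)=20
after path 5 (9→11→12→7, push 9): res(12,7)=11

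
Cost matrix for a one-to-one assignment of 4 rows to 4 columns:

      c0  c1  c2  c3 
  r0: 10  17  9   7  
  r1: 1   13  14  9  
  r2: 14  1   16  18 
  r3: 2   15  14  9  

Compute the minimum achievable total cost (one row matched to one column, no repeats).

Minimum assignment cost: 20

optimal assignment: row0→col2 (cost 9), row1→col0 (cost 1), row2→col1 (cost 1), row3→col3 (cost 9)
total = 9 + 1 + 1 + 9 = 20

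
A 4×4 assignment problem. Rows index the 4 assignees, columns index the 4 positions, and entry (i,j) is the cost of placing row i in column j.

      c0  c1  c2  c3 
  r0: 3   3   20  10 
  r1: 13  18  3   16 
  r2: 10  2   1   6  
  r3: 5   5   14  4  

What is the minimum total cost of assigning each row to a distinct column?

optimal assignment: row0→col0 (cost 3), row1→col2 (cost 3), row2→col1 (cost 2), row3→col3 (cost 4)
total = 3 + 3 + 2 + 4 = 12

Minimum assignment cost: 12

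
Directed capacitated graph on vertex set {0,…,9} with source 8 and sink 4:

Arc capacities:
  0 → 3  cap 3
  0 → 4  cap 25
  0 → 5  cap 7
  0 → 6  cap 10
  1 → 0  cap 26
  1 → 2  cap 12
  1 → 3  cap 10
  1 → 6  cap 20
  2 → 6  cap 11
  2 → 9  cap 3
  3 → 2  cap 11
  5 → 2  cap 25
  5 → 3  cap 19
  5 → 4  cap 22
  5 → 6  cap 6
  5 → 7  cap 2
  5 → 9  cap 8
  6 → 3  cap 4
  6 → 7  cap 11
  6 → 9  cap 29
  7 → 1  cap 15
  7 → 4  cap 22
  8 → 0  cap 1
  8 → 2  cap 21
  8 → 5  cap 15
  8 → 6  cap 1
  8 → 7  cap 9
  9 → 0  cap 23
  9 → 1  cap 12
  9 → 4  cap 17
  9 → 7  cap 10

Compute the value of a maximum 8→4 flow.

Maximum flow value: 40

augment #1: 8→0→4 bottleneck 1, total now 1
augment #2: 8→5→4 bottleneck 15, total now 16
augment #3: 8→7→4 bottleneck 9, total now 25
augment #4: 8→2→9→4 bottleneck 3, total now 28
augment #5: 8→6→7→4 bottleneck 1, total now 29
augment #6: 8→2→6→7→4 bottleneck 10, total now 39
augment #7: 8→2→6→9→4 bottleneck 1, total now 40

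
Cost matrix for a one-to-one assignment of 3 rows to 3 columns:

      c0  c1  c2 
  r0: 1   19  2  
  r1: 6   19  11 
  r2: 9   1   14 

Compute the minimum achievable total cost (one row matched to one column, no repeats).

Minimum assignment cost: 9

optimal assignment: row0→col2 (cost 2), row1→col0 (cost 6), row2→col1 (cost 1)
total = 2 + 6 + 1 = 9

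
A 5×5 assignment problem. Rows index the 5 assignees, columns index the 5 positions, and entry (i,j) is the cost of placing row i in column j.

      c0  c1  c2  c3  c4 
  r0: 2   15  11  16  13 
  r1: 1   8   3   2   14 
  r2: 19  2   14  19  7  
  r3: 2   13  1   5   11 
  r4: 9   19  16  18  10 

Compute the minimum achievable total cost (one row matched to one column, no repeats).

optimal assignment: row0→col0 (cost 2), row1→col3 (cost 2), row2→col1 (cost 2), row3→col2 (cost 1), row4→col4 (cost 10)
total = 2 + 2 + 2 + 1 + 10 = 17

Minimum assignment cost: 17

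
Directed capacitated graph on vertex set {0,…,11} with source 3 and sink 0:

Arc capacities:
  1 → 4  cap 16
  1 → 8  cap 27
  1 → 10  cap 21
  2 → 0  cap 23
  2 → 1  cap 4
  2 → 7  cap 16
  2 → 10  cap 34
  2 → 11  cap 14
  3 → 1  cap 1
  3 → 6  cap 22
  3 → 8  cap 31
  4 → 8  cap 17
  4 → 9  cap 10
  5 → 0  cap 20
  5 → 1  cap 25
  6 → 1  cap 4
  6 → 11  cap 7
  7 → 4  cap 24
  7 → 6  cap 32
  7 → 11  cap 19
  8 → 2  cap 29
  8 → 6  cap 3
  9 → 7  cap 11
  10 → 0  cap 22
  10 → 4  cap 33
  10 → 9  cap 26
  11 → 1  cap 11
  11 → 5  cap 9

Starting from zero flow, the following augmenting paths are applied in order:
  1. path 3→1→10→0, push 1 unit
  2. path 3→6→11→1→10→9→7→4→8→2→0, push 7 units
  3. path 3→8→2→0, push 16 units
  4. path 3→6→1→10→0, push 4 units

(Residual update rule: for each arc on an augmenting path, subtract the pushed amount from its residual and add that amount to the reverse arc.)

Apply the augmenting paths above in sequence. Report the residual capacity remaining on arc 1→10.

Residual capacity of (1,10): 9

after path 1 (3→1→10→0, push 1): res(1,10)=20
after path 2 (3→6→11→1→10→9→7→4→8→2→0, push 7): res(1,10)=13
after path 3 (3→8→2→0, push 16): res(1,10)=13
after path 4 (3→6→1→10→0, push 4): res(1,10)=9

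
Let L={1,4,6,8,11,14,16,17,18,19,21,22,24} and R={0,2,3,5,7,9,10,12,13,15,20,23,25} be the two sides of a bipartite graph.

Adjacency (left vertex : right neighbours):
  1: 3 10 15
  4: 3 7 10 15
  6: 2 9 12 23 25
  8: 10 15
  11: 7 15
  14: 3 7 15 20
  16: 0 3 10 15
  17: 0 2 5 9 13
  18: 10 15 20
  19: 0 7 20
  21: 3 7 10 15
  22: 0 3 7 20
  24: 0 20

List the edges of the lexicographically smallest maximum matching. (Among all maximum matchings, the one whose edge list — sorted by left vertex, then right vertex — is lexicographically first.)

Lex-smallest maximum matching: {(1,3), (4,7), (6,2), (8,10), (11,15), (14,20), (16,0), (17,5)}

|M| = 8 (so the lex-smallest maximum matching has 8 edges)
process left vertices in ascending order; for each, take the smallest-labelled available neighbour that still permits 8 edges overall, or leave it unmatched if none does
lex-smallest matching: {1-3, 4-7, 6-2, 8-10, 11-15, 14-20, 16-0, 17-5}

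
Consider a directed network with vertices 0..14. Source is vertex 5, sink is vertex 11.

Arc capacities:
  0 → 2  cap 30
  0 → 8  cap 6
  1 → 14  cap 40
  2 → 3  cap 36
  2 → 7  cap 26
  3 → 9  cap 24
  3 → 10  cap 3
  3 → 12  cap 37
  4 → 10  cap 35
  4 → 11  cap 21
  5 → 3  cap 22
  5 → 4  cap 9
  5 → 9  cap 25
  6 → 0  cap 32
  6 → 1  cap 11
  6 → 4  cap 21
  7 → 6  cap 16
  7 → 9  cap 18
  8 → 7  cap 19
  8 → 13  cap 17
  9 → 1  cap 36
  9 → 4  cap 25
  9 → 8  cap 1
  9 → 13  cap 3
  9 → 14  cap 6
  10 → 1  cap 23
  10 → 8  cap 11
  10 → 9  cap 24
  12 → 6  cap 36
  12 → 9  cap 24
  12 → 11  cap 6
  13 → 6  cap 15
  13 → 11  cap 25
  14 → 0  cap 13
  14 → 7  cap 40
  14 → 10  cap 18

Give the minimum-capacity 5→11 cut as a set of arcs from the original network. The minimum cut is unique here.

Min-cut arcs: {(4,11), (8,13), (9,13), (12,11)} (total capacity 47)

augment #1: 5→4→11 push 9
augment #2: 5→3→12→11 push 6
augment #3: 5→9→4→11 push 12
augment #4: 5→9→13→11 push 3
augment #5: 5→9→8→13→11 push 1
augment #6: 5→3→10→8→13→11 push 3
augment #7: 5→9→4→10→8→13→11 push 8
augment #8: 5→9→14→0→8→13→11 push 1
augment #9: 5→3→9→14→0→8→13→11 push 4
max flow = 47; residual-reachable set from 5 gives S-side
cut edges (S→T): {(4,11), (8,13), (9,13), (12,11)} total cap 47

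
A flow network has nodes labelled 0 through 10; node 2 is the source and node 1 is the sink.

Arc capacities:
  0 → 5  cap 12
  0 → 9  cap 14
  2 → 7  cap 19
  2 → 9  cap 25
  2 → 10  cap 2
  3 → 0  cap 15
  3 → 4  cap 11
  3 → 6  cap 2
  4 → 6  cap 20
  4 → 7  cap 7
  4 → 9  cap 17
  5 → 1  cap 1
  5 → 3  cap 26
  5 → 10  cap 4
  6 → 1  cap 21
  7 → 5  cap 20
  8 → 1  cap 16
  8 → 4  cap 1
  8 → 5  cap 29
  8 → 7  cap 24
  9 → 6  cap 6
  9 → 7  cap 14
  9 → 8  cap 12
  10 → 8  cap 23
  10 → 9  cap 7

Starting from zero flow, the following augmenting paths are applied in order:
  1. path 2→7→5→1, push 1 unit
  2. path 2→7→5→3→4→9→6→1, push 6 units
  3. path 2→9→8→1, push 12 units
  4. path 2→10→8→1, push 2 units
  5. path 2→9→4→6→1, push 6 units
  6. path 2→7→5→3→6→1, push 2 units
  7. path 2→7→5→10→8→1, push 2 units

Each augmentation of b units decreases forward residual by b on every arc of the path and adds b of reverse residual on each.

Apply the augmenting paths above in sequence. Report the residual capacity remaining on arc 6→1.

after path 1 (2→7→5→1, push 1): res(6,1)=21
after path 2 (2→7→5→3→4→9→6→1, push 6): res(6,1)=15
after path 3 (2→9→8→1, push 12): res(6,1)=15
after path 4 (2→10→8→1, push 2): res(6,1)=15
after path 5 (2→9→4→6→1, push 6): res(6,1)=9
after path 6 (2→7→5→3→6→1, push 2): res(6,1)=7
after path 7 (2→7→5→10→8→1, push 2): res(6,1)=7

Residual capacity of (6,1): 7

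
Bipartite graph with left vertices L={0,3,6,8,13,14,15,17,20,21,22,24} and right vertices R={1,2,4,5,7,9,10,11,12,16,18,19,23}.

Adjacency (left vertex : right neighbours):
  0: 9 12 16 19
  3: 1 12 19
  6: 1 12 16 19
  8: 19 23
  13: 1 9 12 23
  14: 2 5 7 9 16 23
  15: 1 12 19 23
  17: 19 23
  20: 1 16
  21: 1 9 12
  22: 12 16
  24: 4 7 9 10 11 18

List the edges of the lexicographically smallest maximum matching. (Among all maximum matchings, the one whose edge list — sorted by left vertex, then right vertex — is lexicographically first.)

|M| = 8 (so the lex-smallest maximum matching has 8 edges)
process left vertices in ascending order; for each, take the smallest-labelled available neighbour that still permits 8 edges overall, or leave it unmatched if none does
lex-smallest matching: {0-9, 3-1, 6-12, 8-19, 13-23, 14-2, 20-16, 24-4}

Lex-smallest maximum matching: {(0,9), (3,1), (6,12), (8,19), (13,23), (14,2), (20,16), (24,4)}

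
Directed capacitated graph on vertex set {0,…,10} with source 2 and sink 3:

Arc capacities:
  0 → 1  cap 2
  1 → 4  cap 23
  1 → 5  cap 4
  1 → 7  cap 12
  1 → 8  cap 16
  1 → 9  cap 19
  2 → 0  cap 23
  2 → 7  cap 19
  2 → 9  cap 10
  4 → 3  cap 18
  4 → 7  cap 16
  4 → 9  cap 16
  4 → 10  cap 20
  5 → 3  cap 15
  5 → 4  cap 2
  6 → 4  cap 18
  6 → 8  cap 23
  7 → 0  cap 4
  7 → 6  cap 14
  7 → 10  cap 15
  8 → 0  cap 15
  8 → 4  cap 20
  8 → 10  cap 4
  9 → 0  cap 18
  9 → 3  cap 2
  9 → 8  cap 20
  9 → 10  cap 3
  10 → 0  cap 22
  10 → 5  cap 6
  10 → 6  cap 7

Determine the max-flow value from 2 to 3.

augment #1: 2→9→3 bottleneck 2, total now 2
augment #2: 2→0→1→4→3 bottleneck 2, total now 4
augment #3: 2→7→6→4→3 bottleneck 14, total now 18
augment #4: 2→7→10→5→3 bottleneck 5, total now 23
augment #5: 2→9→8→4→3 bottleneck 2, total now 25
augment #6: 2→9→10→5→3 bottleneck 1, total now 26
augment #7: 2→9→8→4→1→5→3 bottleneck 2, total now 28

Maximum flow value: 28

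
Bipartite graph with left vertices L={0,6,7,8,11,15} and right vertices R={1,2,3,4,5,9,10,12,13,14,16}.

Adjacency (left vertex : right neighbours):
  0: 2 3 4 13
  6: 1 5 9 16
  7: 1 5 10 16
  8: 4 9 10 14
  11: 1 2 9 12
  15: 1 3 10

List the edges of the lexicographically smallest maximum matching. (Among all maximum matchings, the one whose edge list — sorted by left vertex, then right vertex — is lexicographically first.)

|M| = 6 (so the lex-smallest maximum matching has 6 edges)
process left vertices in ascending order; for each, take the smallest-labelled available neighbour that still permits 6 edges overall, or leave it unmatched if none does
lex-smallest matching: {0-2, 6-1, 7-5, 8-4, 11-9, 15-3}

Lex-smallest maximum matching: {(0,2), (6,1), (7,5), (8,4), (11,9), (15,3)}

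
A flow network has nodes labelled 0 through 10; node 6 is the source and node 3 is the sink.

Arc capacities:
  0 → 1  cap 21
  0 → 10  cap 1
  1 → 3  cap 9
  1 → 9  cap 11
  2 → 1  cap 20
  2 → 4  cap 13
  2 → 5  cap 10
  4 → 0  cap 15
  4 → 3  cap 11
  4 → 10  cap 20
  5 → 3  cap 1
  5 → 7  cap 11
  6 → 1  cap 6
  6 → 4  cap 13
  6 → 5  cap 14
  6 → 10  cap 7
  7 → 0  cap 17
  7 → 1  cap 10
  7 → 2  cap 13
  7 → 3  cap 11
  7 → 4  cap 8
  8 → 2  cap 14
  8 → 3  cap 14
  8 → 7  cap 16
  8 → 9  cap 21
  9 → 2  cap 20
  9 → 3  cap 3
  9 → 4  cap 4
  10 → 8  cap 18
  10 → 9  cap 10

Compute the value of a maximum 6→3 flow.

augment #1: 6→1→3 bottleneck 6, total now 6
augment #2: 6→4→3 bottleneck 11, total now 17
augment #3: 6→5→3 bottleneck 1, total now 18
augment #4: 6→5→7→3 bottleneck 11, total now 29
augment #5: 6→10→8→3 bottleneck 7, total now 36
augment #6: 6→4→0→1→3 bottleneck 2, total now 38

Maximum flow value: 38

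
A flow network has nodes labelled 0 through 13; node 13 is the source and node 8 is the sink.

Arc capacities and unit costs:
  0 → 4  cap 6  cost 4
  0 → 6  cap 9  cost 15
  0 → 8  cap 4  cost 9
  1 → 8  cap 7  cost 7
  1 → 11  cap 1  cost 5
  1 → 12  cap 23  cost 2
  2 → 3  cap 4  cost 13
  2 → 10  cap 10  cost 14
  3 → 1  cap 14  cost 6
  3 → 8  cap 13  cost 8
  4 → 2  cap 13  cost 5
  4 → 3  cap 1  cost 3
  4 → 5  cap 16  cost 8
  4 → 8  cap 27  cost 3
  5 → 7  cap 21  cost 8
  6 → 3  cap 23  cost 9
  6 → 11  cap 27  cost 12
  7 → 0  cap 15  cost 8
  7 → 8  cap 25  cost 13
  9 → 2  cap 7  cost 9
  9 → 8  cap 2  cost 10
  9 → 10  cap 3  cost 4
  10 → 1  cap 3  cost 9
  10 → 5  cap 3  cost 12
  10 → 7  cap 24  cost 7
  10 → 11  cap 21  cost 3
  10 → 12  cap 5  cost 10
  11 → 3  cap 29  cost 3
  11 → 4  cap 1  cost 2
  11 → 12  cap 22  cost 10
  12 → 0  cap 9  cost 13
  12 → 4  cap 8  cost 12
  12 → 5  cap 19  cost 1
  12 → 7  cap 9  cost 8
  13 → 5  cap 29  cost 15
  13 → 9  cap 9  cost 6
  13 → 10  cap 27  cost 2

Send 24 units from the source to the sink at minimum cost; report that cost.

Minimum cost for 24 units: 410

shortest-cost path #1: 13→10→11→4→8 push 1 @ unit cost 10 (adds 10)
shortest-cost path #2: 13→9→8 push 2 @ unit cost 16 (adds 32)
shortest-cost path #3: 13→10→11→3→8 push 13 @ unit cost 16 (adds 208)
shortest-cost path #4: 13→10→1→8 push 3 @ unit cost 18 (adds 54)
shortest-cost path #5: 13→10→11→3→1→8 push 4 @ unit cost 21 (adds 84)
shortest-cost path #6: 13→10→7→8 push 1 @ unit cost 22 (adds 22)
total cost = 410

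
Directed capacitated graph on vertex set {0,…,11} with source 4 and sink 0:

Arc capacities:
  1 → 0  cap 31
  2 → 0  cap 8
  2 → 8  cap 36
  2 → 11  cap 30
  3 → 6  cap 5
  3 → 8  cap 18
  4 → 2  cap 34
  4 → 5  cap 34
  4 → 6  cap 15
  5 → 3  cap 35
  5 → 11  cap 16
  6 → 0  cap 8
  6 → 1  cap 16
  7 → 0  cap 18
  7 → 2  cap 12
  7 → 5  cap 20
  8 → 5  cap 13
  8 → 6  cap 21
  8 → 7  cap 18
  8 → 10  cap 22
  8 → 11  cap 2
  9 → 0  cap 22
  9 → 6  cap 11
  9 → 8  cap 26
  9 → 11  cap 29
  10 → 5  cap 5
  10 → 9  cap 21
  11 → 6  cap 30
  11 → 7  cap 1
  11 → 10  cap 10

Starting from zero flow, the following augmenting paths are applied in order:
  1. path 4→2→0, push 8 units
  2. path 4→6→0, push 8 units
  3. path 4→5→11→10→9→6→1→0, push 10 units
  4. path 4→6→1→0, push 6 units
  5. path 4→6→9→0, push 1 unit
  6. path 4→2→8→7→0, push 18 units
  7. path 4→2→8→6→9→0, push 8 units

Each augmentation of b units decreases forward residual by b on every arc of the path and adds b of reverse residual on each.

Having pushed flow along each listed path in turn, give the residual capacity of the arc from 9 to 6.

after path 1 (4→2→0, push 8): res(9,6)=11
after path 2 (4→6→0, push 8): res(9,6)=11
after path 3 (4→5→11→10→9→6→1→0, push 10): res(9,6)=1
after path 4 (4→6→1→0, push 6): res(9,6)=1
after path 5 (4→6→9→0, push 1): res(9,6)=2
after path 6 (4→2→8→7→0, push 18): res(9,6)=2
after path 7 (4→2→8→6→9→0, push 8): res(9,6)=10

Residual capacity of (9,6): 10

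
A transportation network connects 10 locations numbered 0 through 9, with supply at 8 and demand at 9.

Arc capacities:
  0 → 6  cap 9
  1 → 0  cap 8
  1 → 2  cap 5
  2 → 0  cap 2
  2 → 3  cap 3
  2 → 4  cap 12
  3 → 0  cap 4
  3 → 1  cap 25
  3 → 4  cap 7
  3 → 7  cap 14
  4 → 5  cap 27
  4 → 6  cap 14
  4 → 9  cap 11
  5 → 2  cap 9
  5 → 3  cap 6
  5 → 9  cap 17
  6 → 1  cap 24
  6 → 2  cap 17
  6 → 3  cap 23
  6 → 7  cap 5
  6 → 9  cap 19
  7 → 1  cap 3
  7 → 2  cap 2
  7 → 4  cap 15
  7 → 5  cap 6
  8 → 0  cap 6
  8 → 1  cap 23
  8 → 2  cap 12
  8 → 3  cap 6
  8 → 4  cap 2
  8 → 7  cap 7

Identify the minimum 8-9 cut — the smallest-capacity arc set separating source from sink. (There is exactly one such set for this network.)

augment #1: 8→4→9 push 2
augment #2: 8→0→6→9 push 6
augment #3: 8→2→4→9 push 9
augment #4: 8→7→5→9 push 6
augment #5: 8→1→0→6→9 push 3
augment #6: 8→2→4→5→9 push 3
augment #7: 8→3→4→5→9 push 6
augment #8: 8→7→4→5→9 push 1
augment #9: 8→1→2→3→4→5→9 push 1
augment #10: 8→1→2→3→7→4→6→9 push 2
max flow = 39; residual-reachable set from 8 gives S-side
cut edges (S→T): {(0,6), (2,3), (2,4), (8,3), (8,4), (8,7)} total cap 39

Min-cut arcs: {(0,6), (2,3), (2,4), (8,3), (8,4), (8,7)} (total capacity 39)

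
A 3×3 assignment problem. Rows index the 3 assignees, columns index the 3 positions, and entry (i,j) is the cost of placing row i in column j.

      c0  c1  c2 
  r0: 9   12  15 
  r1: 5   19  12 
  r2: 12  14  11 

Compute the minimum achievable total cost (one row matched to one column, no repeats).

Minimum assignment cost: 28

optimal assignment: row0→col1 (cost 12), row1→col0 (cost 5), row2→col2 (cost 11)
total = 12 + 5 + 11 = 28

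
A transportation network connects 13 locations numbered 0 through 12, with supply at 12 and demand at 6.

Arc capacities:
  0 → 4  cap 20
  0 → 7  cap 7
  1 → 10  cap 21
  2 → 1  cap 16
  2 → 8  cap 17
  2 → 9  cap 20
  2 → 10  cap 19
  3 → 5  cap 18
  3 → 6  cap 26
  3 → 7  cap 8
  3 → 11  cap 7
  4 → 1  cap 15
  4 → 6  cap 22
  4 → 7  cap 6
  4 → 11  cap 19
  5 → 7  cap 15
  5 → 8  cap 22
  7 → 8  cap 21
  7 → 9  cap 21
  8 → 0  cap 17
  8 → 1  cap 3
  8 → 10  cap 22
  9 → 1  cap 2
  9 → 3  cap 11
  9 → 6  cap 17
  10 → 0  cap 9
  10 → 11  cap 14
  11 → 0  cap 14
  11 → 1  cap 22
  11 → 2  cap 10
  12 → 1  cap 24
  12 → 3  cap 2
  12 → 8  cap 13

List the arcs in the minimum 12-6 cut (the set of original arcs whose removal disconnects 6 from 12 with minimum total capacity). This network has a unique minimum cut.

augment #1: 12→3→6 push 2
augment #2: 12→8→0→4→6 push 13
augment #3: 12→1→10→0→4→6 push 7
augment #4: 12→1→10→0→7→9→6 push 2
augment #5: 12→1→10→11→2→9→6 push 10
augment #6: 12→1→10→11→0→7→9→6 push 2
max flow = 36; residual-reachable set from 12 gives S-side
cut edges (S→T): {(1,10), (12,3), (12,8)} total cap 36

Min-cut arcs: {(1,10), (12,3), (12,8)} (total capacity 36)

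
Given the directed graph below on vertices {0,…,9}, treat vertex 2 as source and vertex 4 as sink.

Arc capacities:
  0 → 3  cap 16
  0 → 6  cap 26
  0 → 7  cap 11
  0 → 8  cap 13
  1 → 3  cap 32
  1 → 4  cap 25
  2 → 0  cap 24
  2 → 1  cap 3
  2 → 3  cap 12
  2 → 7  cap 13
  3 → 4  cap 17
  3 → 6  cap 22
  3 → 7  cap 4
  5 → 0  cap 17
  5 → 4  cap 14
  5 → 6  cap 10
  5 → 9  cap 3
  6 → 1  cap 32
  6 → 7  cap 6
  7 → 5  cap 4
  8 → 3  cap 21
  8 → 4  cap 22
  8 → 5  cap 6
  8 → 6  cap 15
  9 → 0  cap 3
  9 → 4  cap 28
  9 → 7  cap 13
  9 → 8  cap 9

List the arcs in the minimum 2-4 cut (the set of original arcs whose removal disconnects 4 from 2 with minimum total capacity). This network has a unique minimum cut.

augment #1: 2→1→4 push 3
augment #2: 2→3→4 push 12
augment #3: 2→0→3→4 push 5
augment #4: 2→0→8→4 push 13
augment #5: 2→7→5→4 push 4
augment #6: 2→0→6→1→4 push 6
max flow = 43; residual-reachable set from 2 gives S-side
cut edges (S→T): {(2,0), (2,1), (2,3), (7,5)} total cap 43

Min-cut arcs: {(2,0), (2,1), (2,3), (7,5)} (total capacity 43)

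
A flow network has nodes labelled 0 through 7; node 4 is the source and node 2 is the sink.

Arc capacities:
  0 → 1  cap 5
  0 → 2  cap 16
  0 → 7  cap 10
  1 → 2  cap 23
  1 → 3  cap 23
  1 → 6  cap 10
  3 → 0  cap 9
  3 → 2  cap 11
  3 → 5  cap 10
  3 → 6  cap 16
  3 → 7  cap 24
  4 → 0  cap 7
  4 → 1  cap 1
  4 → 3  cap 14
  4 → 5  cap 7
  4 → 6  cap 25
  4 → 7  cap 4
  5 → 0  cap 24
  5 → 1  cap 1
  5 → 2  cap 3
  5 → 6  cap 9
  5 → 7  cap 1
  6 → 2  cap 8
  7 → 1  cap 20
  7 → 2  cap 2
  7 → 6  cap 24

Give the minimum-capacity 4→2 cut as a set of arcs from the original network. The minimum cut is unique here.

augment #1: 4→0→2 push 7
augment #2: 4→1→2 push 1
augment #3: 4→3→2 push 11
augment #4: 4→5→2 push 3
augment #5: 4→6→2 push 8
augment #6: 4→7→2 push 2
augment #7: 4→3→0→2 push 3
augment #8: 4→5→0→2 push 4
augment #9: 4→7→1→2 push 2
max flow = 41; residual-reachable set from 4 gives S-side
cut edges (S→T): {(4,0), (4,1), (4,3), (4,5), (4,7), (6,2)} total cap 41

Min-cut arcs: {(4,0), (4,1), (4,3), (4,5), (4,7), (6,2)} (total capacity 41)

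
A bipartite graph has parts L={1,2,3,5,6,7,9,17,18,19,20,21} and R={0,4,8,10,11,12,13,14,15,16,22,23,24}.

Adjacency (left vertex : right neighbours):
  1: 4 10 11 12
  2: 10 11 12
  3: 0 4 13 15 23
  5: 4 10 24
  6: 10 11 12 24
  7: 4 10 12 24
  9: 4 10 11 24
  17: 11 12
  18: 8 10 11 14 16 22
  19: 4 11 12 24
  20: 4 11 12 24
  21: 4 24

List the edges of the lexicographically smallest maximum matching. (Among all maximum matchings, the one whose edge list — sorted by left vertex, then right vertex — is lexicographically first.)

Lex-smallest maximum matching: {(1,4), (2,10), (3,0), (5,24), (6,11), (7,12), (18,8)}

|M| = 7 (so the lex-smallest maximum matching has 7 edges)
process left vertices in ascending order; for each, take the smallest-labelled available neighbour that still permits 7 edges overall, or leave it unmatched if none does
lex-smallest matching: {1-4, 2-10, 3-0, 5-24, 6-11, 7-12, 18-8}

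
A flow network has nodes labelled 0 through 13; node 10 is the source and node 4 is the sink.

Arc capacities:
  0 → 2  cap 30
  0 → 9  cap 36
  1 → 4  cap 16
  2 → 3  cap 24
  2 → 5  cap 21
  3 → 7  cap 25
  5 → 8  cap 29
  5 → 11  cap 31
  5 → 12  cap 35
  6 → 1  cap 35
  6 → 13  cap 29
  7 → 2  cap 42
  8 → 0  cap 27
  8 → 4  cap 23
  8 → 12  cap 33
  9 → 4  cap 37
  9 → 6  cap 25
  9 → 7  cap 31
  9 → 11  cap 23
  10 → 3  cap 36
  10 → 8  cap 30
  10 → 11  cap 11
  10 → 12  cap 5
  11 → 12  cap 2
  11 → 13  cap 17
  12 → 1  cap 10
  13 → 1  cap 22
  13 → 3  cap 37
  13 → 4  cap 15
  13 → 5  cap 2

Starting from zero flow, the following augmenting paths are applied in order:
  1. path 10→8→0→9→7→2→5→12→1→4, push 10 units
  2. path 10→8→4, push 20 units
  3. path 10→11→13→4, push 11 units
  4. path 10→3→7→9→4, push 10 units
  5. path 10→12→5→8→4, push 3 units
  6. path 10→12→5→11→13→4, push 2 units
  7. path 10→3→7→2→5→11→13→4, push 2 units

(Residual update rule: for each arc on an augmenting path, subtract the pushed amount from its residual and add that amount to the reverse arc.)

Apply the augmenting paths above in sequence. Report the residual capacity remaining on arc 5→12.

after path 1 (10→8→0→9→7→2→5→12→1→4, push 10): res(5,12)=25
after path 2 (10→8→4, push 20): res(5,12)=25
after path 3 (10→11→13→4, push 11): res(5,12)=25
after path 4 (10→3→7→9→4, push 10): res(5,12)=25
after path 5 (10→12→5→8→4, push 3): res(5,12)=28
after path 6 (10→12→5→11→13→4, push 2): res(5,12)=30
after path 7 (10→3→7→2→5→11→13→4, push 2): res(5,12)=30

Residual capacity of (5,12): 30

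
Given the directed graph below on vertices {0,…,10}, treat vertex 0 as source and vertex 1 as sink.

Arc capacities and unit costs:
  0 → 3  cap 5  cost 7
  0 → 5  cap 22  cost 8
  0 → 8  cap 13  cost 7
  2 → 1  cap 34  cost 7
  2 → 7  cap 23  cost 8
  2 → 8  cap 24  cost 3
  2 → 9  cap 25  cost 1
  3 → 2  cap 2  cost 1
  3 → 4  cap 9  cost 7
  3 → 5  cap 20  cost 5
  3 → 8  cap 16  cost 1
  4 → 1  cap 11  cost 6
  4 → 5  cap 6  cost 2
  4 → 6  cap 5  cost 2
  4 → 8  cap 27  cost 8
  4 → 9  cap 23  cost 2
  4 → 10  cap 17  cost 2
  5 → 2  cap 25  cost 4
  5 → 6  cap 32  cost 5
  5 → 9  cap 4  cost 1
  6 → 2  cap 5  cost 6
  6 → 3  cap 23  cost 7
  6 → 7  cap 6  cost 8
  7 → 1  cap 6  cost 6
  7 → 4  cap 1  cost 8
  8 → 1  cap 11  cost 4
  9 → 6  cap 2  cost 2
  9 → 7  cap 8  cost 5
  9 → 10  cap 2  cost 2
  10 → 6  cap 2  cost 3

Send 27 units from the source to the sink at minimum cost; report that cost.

Minimum cost for 27 units: 417

shortest-cost path #1: 0→8→1 push 11 @ unit cost 11 (adds 121)
shortest-cost path #2: 0→3→2→1 push 2 @ unit cost 15 (adds 30)
shortest-cost path #3: 0→5→2→1 push 14 @ unit cost 19 (adds 266)
total cost = 417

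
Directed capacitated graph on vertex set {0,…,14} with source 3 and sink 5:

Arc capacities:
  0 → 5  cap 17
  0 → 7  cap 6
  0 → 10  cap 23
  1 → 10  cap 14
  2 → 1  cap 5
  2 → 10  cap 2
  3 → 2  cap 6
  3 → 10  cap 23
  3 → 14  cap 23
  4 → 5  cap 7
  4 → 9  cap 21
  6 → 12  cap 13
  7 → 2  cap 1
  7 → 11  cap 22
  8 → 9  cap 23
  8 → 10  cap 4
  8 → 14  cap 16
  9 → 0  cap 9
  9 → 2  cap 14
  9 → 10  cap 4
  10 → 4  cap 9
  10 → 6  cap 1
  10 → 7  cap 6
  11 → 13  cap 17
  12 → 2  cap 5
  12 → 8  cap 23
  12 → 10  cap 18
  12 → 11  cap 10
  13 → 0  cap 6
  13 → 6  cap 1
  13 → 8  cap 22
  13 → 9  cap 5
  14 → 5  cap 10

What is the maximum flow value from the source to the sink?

augment #1: 3→14→5 bottleneck 10, total now 10
augment #2: 3→10→4→5 bottleneck 7, total now 17
augment #3: 3→10→4→9→0→5 bottleneck 2, total now 19
augment #4: 3→10→7→11→13→0→5 bottleneck 6, total now 25
augment #5: 3→10→6→12→8→9→0→5 bottleneck 1, total now 26

Maximum flow value: 26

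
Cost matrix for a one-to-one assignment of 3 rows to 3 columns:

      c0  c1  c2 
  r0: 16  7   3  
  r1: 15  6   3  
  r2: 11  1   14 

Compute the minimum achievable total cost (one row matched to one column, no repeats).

optimal assignment: row0→col2 (cost 3), row1→col0 (cost 15), row2→col1 (cost 1)
total = 3 + 15 + 1 = 19

Minimum assignment cost: 19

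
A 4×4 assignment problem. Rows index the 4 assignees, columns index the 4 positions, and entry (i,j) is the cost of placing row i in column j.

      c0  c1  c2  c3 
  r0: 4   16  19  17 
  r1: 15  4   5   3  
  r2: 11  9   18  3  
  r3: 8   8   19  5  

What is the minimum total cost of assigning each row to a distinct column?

optimal assignment: row0→col0 (cost 4), row1→col2 (cost 5), row2→col3 (cost 3), row3→col1 (cost 8)
total = 4 + 5 + 3 + 8 = 20

Minimum assignment cost: 20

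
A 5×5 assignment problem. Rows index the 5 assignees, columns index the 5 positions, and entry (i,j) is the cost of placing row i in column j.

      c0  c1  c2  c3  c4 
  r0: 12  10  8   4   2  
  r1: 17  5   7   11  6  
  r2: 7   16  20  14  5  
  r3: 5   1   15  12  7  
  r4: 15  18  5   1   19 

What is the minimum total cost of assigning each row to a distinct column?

optimal assignment: row0→col4 (cost 2), row1→col2 (cost 7), row2→col0 (cost 7), row3→col1 (cost 1), row4→col3 (cost 1)
total = 2 + 7 + 7 + 1 + 1 = 18

Minimum assignment cost: 18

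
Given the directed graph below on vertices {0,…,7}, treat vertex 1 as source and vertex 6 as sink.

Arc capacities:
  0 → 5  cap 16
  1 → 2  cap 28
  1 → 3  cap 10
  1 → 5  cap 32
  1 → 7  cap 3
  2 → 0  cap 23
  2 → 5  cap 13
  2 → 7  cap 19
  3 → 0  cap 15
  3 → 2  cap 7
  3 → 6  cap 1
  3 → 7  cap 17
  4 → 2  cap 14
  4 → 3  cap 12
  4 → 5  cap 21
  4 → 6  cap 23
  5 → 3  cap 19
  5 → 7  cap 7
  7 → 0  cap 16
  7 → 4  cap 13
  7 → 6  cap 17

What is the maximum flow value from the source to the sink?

Maximum flow value: 31

augment #1: 1→3→6 bottleneck 1, total now 1
augment #2: 1→7→6 bottleneck 3, total now 4
augment #3: 1→2→7→6 bottleneck 14, total now 18
augment #4: 1→2→7→4→6 bottleneck 5, total now 23
augment #5: 1→3→7→4→6 bottleneck 8, total now 31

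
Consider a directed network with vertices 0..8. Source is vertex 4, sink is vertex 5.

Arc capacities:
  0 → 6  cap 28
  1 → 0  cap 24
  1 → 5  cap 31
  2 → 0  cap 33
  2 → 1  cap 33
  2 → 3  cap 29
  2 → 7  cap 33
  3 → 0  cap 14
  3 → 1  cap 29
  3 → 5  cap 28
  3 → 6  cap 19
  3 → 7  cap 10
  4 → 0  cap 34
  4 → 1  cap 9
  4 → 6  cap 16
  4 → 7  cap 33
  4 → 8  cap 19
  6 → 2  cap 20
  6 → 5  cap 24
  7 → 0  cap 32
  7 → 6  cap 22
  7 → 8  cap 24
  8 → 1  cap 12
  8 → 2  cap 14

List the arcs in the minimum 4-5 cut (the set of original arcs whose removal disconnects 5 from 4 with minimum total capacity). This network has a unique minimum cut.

augment #1: 4→1→5 push 9
augment #2: 4→6→5 push 16
augment #3: 4→0→6→5 push 8
augment #4: 4→8→1→5 push 12
augment #5: 4→8→2→1→5 push 7
augment #6: 4→0→6→2→1→5 push 3
augment #7: 4→0→6→2→3→5 push 17
augment #8: 4→7→8→2→3→5 push 7
max flow = 79; residual-reachable set from 4 gives S-side
cut edges (S→T): {(4,1), (6,2), (6,5), (8,1), (8,2)} total cap 79

Min-cut arcs: {(4,1), (6,2), (6,5), (8,1), (8,2)} (total capacity 79)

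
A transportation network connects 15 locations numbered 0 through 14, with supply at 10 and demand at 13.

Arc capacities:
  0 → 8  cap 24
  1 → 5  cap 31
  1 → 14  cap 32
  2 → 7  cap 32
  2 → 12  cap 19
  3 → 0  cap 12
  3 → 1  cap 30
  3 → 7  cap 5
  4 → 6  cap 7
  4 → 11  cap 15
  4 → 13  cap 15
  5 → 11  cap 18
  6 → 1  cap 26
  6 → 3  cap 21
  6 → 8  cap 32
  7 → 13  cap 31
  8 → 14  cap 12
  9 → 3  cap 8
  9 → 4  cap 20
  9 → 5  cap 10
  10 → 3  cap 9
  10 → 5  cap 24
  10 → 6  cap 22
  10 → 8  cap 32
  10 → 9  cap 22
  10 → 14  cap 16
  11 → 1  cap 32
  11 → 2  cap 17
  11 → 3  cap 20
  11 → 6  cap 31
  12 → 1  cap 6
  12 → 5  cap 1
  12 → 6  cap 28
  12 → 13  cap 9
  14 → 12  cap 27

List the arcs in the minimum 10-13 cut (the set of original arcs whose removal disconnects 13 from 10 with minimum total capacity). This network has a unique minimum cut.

Min-cut arcs: {(3,7), (4,13), (11,2), (12,13)} (total capacity 46)

augment #1: 10→3→7→13 push 5
augment #2: 10→9→4→13 push 15
augment #3: 10→14→12→13 push 9
augment #4: 10→5→11→2→7→13 push 17
max flow = 46; residual-reachable set from 10 gives S-side
cut edges (S→T): {(3,7), (4,13), (11,2), (12,13)} total cap 46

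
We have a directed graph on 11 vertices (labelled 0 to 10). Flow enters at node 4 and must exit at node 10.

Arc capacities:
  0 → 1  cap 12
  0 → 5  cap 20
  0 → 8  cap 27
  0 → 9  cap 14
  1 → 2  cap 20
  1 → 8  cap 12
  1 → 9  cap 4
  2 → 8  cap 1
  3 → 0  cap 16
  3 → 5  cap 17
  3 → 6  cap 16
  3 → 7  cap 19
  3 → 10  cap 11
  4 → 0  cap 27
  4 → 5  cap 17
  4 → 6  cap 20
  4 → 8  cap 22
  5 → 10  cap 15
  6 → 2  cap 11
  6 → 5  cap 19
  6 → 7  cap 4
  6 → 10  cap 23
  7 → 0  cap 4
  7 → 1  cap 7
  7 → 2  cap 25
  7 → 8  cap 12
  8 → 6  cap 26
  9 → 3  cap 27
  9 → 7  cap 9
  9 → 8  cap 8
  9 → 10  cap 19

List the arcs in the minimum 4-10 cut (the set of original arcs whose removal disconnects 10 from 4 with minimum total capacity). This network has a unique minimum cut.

augment #1: 4→5→10 push 15
augment #2: 4→6→10 push 20
augment #3: 4→0→9→10 push 14
augment #4: 4→8→6→10 push 3
augment #5: 4→0→1→9→10 push 4
max flow = 56; residual-reachable set from 4 gives S-side
cut edges (S→T): {(0,9), (1,9), (5,10), (6,10)} total cap 56

Min-cut arcs: {(0,9), (1,9), (5,10), (6,10)} (total capacity 56)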